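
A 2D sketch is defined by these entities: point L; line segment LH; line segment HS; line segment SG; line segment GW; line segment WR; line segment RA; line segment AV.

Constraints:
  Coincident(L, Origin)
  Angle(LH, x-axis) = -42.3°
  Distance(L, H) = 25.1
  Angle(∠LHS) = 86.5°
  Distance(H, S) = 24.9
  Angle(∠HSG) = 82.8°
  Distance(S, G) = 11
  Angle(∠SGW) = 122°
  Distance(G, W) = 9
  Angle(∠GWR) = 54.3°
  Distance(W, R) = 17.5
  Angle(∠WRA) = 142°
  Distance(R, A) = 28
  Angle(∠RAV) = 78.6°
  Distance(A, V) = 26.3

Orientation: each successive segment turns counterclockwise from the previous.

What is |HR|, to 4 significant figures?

18.83

L is at the origin; LH runs at -42.3° with length 25.1, so H = (18.56, -16.89). ∠LHS = 86.5° gives HS at 51.20° from the x-axis; with |HS| = 24.9, S = (34.17, 2.513). ∠HSG = 82.8° gives SG at 148.4° from the x-axis; with |SG| = 11.0, G = (24.80, 8.277). ∠SGW = 122.0° gives GW at -153.6° from the x-axis; with |GW| = 9.0, W = (16.74, 4.275). ∠GWR = 54.3° gives WR at -27.90° from the x-axis; with |WR| = 17.5, R = (32.20, -3.914). Then |HR| = |R − H| = 18.83.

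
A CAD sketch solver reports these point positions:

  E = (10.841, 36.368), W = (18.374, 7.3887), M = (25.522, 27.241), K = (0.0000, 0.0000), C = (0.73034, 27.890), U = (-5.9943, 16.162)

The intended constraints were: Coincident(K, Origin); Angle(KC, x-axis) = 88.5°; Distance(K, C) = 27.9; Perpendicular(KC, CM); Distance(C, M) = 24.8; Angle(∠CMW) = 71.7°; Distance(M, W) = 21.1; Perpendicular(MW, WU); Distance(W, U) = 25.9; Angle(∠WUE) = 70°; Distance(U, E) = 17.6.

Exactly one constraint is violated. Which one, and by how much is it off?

Distance(U, E) = 17.6 — off by 8.70.

K = (0.00, 0.00) ✓; KC at 88.50° ✓; |KC| = 27.90 ✓; ∠(KC, CM) = 90.00° ✓; |CM| = 24.80 ✓; ∠CMW = 71.70° ✓; |MW| = 21.10 ✓; ∠(MW, WU) = 90.00° ✓; |WU| = 25.90 ✓; ∠WUE = 70.00° ✓; |UE| = 26.30 ✗.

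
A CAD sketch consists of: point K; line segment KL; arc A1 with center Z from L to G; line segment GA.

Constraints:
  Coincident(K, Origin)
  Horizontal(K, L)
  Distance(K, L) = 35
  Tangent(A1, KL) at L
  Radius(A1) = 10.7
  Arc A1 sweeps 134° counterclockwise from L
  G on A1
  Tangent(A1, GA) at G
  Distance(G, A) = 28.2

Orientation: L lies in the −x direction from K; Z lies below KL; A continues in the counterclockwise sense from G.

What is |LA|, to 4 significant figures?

40.22

On A1, L sits at bearing 90° from Z; a 134° counterclockwise sweep puts G at bearing 224°, so G = Z + 10.7·(cos 224°, sin 224°) = (-42.70, -18.13). A1 meets GA tangentially, so ZG is at right angles to GA, so GA runs along (−sin 224°, cos 224°); with |GA| = 28.2, A = (-23.11, -38.42). Then |LA| = |A − L| = 40.22.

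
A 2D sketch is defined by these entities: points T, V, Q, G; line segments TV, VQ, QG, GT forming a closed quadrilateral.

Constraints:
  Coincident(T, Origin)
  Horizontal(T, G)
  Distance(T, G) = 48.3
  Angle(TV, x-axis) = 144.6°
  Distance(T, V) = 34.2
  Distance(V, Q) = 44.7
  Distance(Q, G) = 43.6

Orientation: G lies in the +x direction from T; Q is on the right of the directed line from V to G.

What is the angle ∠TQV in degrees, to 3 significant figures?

17.8°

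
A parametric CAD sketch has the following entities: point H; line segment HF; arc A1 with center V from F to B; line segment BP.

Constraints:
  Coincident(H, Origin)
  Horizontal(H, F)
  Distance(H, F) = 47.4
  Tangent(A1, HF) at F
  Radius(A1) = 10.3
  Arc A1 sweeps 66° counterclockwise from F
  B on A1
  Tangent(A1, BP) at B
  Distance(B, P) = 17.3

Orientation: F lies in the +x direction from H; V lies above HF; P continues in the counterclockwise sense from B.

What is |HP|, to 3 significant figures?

67.5

H is at the origin; H and F share the same y with |HF| = 47.4 and F on the +x side, so F = (47.4, 0.00). Tangency of A1 to HF means the radius VF is perpendicular to HF, so V = F + (0, 10.3) = (47.4, 10.3). On A1, F sits at bearing -90° from V; a 66° counterclockwise sweep puts B at bearing -24°, so B = V + 10.3·(cos -24°, sin -24°) = (56.8, 6.11). Tangency of A1 to BP means the radius VB is perpendicular to BP, so BP runs along (−sin -24°, cos -24°); with |BP| = 17.3, P = (63.8, 21.9). Then |HP| = |P − H| = 67.5.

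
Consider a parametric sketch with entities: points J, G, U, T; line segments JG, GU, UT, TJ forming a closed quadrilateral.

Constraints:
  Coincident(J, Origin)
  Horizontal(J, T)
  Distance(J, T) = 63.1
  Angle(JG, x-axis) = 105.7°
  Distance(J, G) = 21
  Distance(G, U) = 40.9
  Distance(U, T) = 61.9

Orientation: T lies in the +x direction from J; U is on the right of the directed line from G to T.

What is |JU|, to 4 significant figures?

19.92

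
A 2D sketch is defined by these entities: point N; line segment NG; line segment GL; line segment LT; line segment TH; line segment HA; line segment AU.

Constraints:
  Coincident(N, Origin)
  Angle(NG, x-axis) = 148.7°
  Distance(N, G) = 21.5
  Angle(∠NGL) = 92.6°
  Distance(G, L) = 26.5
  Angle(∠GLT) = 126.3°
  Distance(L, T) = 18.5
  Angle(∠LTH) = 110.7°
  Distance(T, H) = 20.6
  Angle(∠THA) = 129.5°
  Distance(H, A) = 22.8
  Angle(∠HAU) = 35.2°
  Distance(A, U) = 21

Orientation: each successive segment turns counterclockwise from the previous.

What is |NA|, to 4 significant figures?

14.05

N is at the origin; NG runs at 148.7° with length 21.5, so G = (-18.37, 11.17). ∠NGL = 92.6° gives GL at -123.9° from the x-axis; with |GL| = 26.5, L = (-33.15, -10.83). ∠GLT = 126.3° gives LT at -70.20° from the x-axis; with |LT| = 18.5, T = (-26.88, -28.23). ∠LTH = 110.7° gives TH at -0.9000° from the x-axis; with |TH| = 20.6, H = (-6.287, -28.56). ∠THA = 129.5° gives HA at 49.60° from the x-axis; with |HA| = 22.8, A = (8.490, -11.19). Then |NA| = |A − N| = 14.05.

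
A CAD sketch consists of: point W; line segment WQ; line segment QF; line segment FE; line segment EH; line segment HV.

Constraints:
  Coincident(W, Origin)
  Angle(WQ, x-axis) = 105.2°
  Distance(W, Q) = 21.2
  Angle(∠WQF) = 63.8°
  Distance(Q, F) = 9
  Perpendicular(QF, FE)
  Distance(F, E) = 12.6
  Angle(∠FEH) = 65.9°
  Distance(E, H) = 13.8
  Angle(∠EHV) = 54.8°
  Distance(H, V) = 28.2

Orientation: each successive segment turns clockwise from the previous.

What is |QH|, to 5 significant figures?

7.8391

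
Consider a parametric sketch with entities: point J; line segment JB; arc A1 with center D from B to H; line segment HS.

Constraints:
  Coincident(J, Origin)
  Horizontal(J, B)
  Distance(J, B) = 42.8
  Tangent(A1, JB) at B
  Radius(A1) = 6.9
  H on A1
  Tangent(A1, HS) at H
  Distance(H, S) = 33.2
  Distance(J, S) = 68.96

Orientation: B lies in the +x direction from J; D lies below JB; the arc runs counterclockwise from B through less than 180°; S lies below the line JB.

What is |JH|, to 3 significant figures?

39.0

J is at the origin; J and B share the same y with |JB| = 42.8 and B on the +x side, so B = (42.8, 0.00). The tangent condition forces DB to be normal to JB, so D = B + (0, -6.9) = (42.8, -6.90). Since DH ⟂ HS (tangency), |DS| = √(6.9² + 33.2²) = 33.9 regardless of where H sits on A1. So S lies on both circle(J, 68.96) and circle(D, 33.9); the below-JB intersection is S = (58.1, -37.2). H is the foot of the tangent from S: H = (37.4, -11.2).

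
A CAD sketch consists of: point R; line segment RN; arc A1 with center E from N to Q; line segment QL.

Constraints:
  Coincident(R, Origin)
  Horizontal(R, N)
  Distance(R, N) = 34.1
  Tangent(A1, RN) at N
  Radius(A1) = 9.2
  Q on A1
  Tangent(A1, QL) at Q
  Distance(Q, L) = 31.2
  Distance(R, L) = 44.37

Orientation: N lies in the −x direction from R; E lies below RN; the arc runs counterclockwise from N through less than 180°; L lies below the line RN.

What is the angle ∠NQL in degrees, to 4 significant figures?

115.0°

Checks: |EQ| = 9.200 ✓; ∠(EQ, QL) = 90.00° ✓; |QL| = 31.20 ✓; |RL| = 44.37 ✓.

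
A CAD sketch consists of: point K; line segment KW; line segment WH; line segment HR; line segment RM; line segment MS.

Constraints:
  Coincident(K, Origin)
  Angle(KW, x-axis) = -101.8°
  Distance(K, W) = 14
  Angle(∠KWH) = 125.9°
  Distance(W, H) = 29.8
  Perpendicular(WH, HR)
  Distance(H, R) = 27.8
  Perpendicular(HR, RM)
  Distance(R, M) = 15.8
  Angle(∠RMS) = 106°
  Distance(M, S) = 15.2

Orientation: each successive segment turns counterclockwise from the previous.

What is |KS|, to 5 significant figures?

18.114

K is at the origin; KW runs at -101.8° with length 14.0, so W = (-2.8629, -13.704). ∠KWH = 125.9° gives WH at -47.700° from the x-axis; with |WH| = 29.8, H = (17.193, -35.745). WH ⟂ HR, so HR runs at 42.300°; with |HR| = 27.8, R = (37.755, -17.035). HR is perpendicular to RM, so RM runs at 132.30°; with |RM| = 15.8, M = (27.121, -5.3492). ∠RMS = 106.0° gives MS at -153.70° from the x-axis; with |MS| = 15.2, S = (13.494, -12.084). Then |KS| = |S − K| = 18.114.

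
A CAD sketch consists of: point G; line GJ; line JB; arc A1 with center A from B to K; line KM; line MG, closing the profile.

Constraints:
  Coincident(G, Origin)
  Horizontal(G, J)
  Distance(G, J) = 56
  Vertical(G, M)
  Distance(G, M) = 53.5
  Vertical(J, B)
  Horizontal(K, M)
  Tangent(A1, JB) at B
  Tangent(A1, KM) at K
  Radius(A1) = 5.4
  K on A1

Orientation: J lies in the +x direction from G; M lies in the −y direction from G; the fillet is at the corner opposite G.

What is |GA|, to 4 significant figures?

69.81

GM is vertical with |GM| = 53.5 and M on the −y side, so M = (0.000, -53.50). The virtual corner opposite G is at (56.00, -53.50). Tangency of A1 to JB means the radius AB is perpendicular to JB and A1 meets KM tangentially, so AK is at right angles to KM, with radius 5.4, so the center A sits 5.4 in from both sides at A = (50.60, -48.10). Then |GA| = |A − G| = 69.81.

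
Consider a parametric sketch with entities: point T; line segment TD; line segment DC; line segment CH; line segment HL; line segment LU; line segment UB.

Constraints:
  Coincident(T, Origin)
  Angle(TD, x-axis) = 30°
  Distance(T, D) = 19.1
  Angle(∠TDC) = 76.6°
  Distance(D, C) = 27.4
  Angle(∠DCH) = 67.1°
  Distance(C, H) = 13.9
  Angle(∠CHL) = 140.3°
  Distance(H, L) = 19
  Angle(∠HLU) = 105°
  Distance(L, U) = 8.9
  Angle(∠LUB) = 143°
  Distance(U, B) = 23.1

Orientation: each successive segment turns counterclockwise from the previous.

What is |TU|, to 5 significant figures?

6.4134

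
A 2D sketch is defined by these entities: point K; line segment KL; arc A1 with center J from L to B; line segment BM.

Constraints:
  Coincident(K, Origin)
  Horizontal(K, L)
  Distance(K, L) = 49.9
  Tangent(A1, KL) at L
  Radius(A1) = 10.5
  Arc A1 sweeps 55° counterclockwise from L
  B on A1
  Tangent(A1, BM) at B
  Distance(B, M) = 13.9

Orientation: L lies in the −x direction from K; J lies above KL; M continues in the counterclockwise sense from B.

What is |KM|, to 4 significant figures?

36.91

K is at the origin; KL is horizontal with |KL| = 49.9 and L on the −x side, so L = (-49.90, 0.000). A1 meets KL tangentially, so JL is at right angles to KL, so J = L + (0, 10.5) = (-49.90, 10.50). On A1, L sits at bearing -90° from J; a 55° counterclockwise sweep puts B at bearing -35°, so B = J + 10.5·(cos -35°, sin -35°) = (-41.30, 4.477). The tangent condition forces JB to be normal to BM, so BM runs along (−sin -35°, cos -35°); with |BM| = 13.9, M = (-33.33, 15.86). Then |KM| = |M − K| = 36.91.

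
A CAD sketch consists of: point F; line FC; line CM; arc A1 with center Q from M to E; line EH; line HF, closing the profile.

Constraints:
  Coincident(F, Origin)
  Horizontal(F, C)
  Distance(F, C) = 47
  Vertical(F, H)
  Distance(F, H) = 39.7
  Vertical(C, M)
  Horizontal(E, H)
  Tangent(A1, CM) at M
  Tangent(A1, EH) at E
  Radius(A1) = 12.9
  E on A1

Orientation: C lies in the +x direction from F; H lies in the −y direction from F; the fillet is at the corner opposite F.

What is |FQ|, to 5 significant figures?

43.371

F is at the origin; FC is horizontal with |FC| = 47.0 and C on the +x side, so C = (47.000, 0.0000). FH is vertical with |FH| = 39.7 and H on the −y side, so H = (0.0000, -39.700). The virtual corner opposite F is at (47.000, -39.700). Tangency of A1 to CM means the radius QM is perpendicular to CM and since A1 is tangent to EH there, QE ⟂ EH, with radius 12.9, so the center Q sits 12.9 in from both sides at Q = (34.100, -26.800). Then |FQ| = |Q − F| = 43.371.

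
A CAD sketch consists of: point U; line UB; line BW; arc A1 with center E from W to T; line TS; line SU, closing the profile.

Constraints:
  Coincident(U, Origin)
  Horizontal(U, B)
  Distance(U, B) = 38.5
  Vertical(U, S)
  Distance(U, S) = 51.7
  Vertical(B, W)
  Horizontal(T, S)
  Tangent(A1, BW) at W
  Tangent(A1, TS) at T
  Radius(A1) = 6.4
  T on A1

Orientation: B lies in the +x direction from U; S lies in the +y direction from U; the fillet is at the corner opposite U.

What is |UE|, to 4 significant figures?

55.52

U is at the origin; U and B share the same y with |UB| = 38.5 and B on the +x side, so B = (38.50, 0.000). US is vertical with |US| = 51.7 and S on the +y side, so S = (0.000, 51.70). The virtual corner opposite U is at (38.50, 51.70). Since A1 is tangent to BW there, EW ⟂ BW and A1 meets TS tangentially, so ET is at right angles to TS, with radius 6.4, so the center E sits 6.4 in from both sides at E = (32.10, 45.30). Then |UE| = |E − U| = 55.52.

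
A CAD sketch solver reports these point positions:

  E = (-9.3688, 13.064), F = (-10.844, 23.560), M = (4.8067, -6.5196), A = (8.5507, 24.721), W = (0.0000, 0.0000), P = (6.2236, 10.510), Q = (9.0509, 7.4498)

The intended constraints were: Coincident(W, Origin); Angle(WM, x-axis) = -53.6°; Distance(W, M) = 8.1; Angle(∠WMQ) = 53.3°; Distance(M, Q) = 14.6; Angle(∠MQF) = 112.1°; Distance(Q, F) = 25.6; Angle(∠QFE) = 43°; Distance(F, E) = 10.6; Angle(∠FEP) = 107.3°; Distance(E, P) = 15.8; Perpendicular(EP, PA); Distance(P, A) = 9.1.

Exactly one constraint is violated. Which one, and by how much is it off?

Distance(P, A) = 9.1 — off by 5.30.

W = (0.00, 0.00) ✓; WM at -53.60° ✓; |WM| = 8.100 ✓; ∠WMQ = 53.30° ✓; |MQ| = 14.60 ✓; ∠MQF = 112.1° ✓; |QF| = 25.60 ✓; ∠QFE = 43.00° ✓; |FE| = 10.60 ✓; ∠FEP = 107.3° ✓; |EP| = 15.80 ✓; ∠(EP, PA) = 90.00° ✓; |PA| = 14.40 ✗.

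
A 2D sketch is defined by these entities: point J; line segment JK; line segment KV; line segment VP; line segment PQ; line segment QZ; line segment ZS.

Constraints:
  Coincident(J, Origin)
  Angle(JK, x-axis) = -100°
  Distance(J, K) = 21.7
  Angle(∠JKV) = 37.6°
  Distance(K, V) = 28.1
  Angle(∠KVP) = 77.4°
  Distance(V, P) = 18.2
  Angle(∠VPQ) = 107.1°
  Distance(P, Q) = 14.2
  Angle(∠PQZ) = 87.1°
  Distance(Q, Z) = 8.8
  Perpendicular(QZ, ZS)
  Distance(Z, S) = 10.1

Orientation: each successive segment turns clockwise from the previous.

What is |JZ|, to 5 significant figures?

8.1065

J is at the origin; JK runs at -100.0° with length 21.7, so K = (-3.7682, -21.370). ∠JKV = 37.6° gives KV at 117.60° from the x-axis; with |KV| = 28.1, V = (-16.787, 3.5320). ∠KVP = 77.4° gives VP at 15.000° from the x-axis; with |VP| = 18.2, P = (0.79307, 8.2425). ∠VPQ = 107.1° gives PQ at -57.900° from the x-axis; with |PQ| = 14.2, Q = (8.3389, -3.7866). ∠PQZ = 87.1° gives QZ at -150.80° from the x-axis; with |QZ| = 8.8, Z = (0.65721, -8.0798). Then |JZ| = |Z − J| = 8.1065.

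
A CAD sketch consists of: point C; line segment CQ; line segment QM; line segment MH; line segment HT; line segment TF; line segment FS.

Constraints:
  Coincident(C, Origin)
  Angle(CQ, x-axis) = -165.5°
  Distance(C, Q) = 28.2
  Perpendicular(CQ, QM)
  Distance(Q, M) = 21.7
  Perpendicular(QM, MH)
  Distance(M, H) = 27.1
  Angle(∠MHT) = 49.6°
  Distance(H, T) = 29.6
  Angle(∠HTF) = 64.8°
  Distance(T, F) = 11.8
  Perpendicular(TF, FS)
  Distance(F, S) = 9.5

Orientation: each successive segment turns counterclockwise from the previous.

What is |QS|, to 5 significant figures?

18.110

C is at the origin; CQ runs at -165.5° with length 28.2, so Q = (-27.302, -7.0607). The perpendicularity gives QM at right angles to CQ, so QM runs at -75.500°; with |QM| = 21.7, M = (-21.869, -28.070). The perpendicularity gives MH at right angles to QM, so MH runs at 14.500°; with |MH| = 27.1, H = (4.3683, -21.284). ∠MHT = 49.6° gives HT at 144.90° from the x-axis; with |HT| = 29.6, T = (-19.849, -4.2641). ∠HTF = 64.8° gives TF at -99.900° from the x-axis; with |TF| = 11.8, F = (-21.878, -15.888). TF ⟂ FS, so FS runs at -9.9000°; with |FS| = 9.5, S = (-12.519, -17.522). Then |QS| = |S − Q| = 18.110.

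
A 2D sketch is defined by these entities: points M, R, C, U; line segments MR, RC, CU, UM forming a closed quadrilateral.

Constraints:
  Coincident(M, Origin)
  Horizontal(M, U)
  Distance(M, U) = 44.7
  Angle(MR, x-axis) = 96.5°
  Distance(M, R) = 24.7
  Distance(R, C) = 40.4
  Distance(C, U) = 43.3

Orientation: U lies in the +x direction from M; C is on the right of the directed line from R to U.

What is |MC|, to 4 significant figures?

15.81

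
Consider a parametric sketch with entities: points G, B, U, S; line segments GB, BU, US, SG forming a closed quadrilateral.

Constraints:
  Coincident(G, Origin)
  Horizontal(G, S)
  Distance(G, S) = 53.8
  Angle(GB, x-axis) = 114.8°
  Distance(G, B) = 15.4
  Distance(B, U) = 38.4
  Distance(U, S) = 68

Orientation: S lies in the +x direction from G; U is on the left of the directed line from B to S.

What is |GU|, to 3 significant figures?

50.3

Checks: |BU| = 38.40 ✓; |US| = 68.00 ✓.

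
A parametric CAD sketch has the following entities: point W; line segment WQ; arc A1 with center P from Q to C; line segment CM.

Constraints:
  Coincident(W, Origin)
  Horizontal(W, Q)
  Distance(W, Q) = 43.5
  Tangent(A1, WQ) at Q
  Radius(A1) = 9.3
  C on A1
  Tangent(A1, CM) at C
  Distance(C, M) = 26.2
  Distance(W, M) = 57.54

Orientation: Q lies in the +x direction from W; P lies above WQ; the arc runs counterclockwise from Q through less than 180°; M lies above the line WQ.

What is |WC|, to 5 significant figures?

53.734

W is at the origin; W and Q share the same y with |WQ| = 43.5 and Q on the +x side, so Q = (43.500, 0.0000). Tangency of A1 to WQ means the radius PQ is perpendicular to WQ, so P = Q + (0, 9.3) = (43.500, 9.3000). Since PC ⟂ CM (tangency), |PM| = √(9.3² + 26.2²) = 27.802 regardless of where C sits on A1. So M lies on both circle(W, 57.54) and circle(P, 27.802); the above-WQ intersection is M = (43.984, 37.097). C is the foot of the tangent from M: C = (52.317, 12.258).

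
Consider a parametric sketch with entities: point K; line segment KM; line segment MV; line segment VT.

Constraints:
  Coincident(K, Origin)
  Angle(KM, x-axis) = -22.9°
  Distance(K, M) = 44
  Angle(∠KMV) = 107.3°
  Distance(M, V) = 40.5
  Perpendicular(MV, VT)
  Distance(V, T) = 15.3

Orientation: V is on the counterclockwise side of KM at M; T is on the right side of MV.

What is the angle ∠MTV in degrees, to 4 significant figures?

69.30°

K is at the origin; KM runs at -22.9° with length 44.0, so M = 44.0·(cos -22.9°, sin -22.9°) = (40.53, -17.12). ∠KMV = 107.3°, so MV runs at -22.9° + (180° − 107.3°) = 49.80° from the x-axis; with |MV| = 40.5, V = M + 40.5·(cos 49.80°, sin 49.80°) = (66.67, 13.81). MV ⟂ VT; with |VT| = 15.3 on the right of MV, T = V + 15.3·(0.7638, -0.6455) = (78.36, 3.937). Then cos ∠MTV = TM·TV / (|TM||TV|), giving 69.30°.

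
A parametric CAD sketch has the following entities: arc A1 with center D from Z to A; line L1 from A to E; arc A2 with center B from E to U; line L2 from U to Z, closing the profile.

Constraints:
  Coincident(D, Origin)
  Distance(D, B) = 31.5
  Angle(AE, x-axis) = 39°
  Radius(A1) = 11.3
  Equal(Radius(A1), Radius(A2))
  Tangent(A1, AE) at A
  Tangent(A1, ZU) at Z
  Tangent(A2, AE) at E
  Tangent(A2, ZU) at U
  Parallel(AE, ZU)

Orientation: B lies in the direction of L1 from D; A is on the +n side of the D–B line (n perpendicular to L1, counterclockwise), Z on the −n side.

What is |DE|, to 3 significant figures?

33.5

The slot axis is L1's direction at 39.0°, so u = (cos 39.0°, sin 39.0°) = (0.777, 0.629) and n = (−sin 39.0°, cos 39.0°) = (-0.629, 0.777). D is at the origin and B lies 31.5 along u from D, so B = 31.5·u = (24.5, 19.8). Tangency of A1 to both parallel lines with radius 11.3 puts A and Z at D ± 11.3·n: A = (-7.11, 8.78), Z = (7.11, -8.78). Equal radii place E and U the same way about B: E = B + 11.3·n = (17.4, 28.6), U = B − 11.3·n = (31.6, 11.0). Then |DE| = |E − D| = 33.5.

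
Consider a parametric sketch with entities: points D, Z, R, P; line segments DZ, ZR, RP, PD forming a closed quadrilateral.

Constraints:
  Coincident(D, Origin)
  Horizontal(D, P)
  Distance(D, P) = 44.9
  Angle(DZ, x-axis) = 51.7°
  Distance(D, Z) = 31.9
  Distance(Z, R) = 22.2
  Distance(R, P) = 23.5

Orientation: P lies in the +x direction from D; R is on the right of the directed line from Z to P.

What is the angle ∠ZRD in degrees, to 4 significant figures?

93.00°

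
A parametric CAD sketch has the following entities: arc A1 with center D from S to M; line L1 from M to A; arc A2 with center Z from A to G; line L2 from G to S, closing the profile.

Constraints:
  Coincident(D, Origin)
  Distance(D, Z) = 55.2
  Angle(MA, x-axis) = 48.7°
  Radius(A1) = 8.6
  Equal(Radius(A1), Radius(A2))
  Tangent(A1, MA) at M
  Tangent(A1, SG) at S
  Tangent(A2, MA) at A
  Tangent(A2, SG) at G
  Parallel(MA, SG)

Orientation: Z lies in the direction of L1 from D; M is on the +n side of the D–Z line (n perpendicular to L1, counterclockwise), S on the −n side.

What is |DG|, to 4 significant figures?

55.87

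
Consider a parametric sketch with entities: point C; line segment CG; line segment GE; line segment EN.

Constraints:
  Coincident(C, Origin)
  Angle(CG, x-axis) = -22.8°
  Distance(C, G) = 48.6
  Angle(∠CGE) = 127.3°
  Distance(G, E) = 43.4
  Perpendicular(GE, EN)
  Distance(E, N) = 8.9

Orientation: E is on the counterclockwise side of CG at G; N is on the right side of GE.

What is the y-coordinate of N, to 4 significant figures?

-4.914

C is at the origin; CG runs at -22.8° with length 48.6, so G = 48.6·(cos -22.8°, sin -22.8°) = (44.80, -18.83). ∠CGE = 127.3°, so GE runs at -22.8° + (180° − 127.3°) = 29.90° from the x-axis; with |GE| = 43.4, E = G + 43.4·(cos 29.90°, sin 29.90°) = (82.43, 2.801). GE is perpendicular to EN; with |EN| = 8.9 on the right of GE, N = E + 8.9·(0.4985, -0.8669) = (86.86, -4.914). So N.y = -4.914.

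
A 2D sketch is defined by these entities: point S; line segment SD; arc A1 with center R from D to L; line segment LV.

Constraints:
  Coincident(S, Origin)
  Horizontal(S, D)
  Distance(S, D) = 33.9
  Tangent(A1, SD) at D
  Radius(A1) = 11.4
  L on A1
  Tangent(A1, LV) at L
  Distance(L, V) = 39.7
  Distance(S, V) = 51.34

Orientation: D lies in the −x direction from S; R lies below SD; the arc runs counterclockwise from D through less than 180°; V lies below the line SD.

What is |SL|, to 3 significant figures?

46.5

S is at the origin; S and D share the same y with |SD| = 33.9 and D on the −x side, so D = (-33.9, 0.00). Tangency of A1 to SD means the radius RD is perpendicular to SD, so R = D + (0, -11.4) = (-33.9, -11.4). Since RL ⟂ LV (tangency), |RV| = √(11.4² + 39.7²) = 41.3 regardless of where L sits on A1. So V lies on both circle(S, 51.34) and circle(R, 41.3); the below-SD intersection is V = (-16.2, -48.7). L is the foot of the tangent from V: L = (-42.5, -18.9).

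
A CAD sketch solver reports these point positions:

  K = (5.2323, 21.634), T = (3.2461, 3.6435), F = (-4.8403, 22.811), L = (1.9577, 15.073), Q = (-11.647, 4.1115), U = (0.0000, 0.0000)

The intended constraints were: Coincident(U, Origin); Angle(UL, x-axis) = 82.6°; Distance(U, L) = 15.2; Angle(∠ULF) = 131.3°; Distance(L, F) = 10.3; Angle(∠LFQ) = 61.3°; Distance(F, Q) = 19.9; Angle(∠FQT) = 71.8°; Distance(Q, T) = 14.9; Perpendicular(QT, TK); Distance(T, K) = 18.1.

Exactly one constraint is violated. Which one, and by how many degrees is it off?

Perpendicular(QT, TK) — off by 4.50°.

U = (0.00, 0.00) ✓; UL at 82.60° ✓; |UL| = 15.20 ✓; ∠ULF = 131.3° ✓; |LF| = 10.30 ✓; ∠LFQ = 61.30° ✓; |FQ| = 19.90 ✓; ∠FQT = 71.80° ✓; |QT| = 14.90 ✓; ∠(QT, TK) = 85.50° ✗; |TK| = 18.10 ✓.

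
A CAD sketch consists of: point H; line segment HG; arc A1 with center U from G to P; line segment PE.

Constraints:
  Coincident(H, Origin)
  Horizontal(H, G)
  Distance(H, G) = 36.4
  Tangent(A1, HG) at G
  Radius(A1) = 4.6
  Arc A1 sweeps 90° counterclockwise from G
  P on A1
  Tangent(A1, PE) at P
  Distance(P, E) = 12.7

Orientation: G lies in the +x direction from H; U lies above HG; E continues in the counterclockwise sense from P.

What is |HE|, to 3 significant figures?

44.5

H is at the origin; HG is horizontal with |HG| = 36.4 and G on the +x side, so G = (36.4, 0.00). Since A1 is tangent to HG there, UG ⟂ HG, so U = G + (0, 4.6) = (36.4, 4.60). On A1, G sits at bearing -90° from U; a 90° counterclockwise sweep puts P at bearing 0°, so P = U + 4.6·(cos 0°, sin 0°) = (41.0, 4.60). A1 meets PE tangentially, so UP is at right angles to PE, so PE runs along (−sin 0°, cos 0°); with |PE| = 12.7, E = (41.0, 17.3). Then |HE| = |E − H| = 44.5.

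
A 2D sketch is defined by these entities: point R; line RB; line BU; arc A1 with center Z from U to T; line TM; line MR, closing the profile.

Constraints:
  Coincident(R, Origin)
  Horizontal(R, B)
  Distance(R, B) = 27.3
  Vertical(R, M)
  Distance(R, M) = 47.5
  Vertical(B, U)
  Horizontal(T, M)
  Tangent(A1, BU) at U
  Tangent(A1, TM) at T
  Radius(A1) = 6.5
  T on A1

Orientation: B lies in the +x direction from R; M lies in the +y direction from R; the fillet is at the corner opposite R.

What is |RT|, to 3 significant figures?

51.9

R is at the origin; RB is horizontal with |RB| = 27.3 and B on the +x side, so B = (27.3, 0.00). R and M share the same x with |RM| = 47.5 and M on the +y side, so M = (0.00, 47.5). The virtual corner opposite R is at (27.3, 47.5). Tangency of A1 to BU means the radius ZU is perpendicular to BU and A1 meets TM tangentially, so ZT is at right angles to TM, with radius 6.5, so the center Z sits 6.5 in from both sides at Z = (20.8, 41.0). That places the tangent points at U = (27.3, 41.0) on BU and T = (20.8, 47.5) on TM. Then |RT| = |T − R| = 51.9.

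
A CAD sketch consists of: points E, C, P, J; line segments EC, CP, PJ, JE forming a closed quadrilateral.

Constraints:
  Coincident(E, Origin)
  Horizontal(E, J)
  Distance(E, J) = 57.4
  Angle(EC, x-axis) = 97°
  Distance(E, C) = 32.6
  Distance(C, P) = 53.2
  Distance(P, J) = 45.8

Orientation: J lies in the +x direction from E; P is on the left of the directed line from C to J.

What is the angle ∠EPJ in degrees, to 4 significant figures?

59.00°

Checks: |CP| = 53.20 ✓; |PJ| = 45.80 ✓.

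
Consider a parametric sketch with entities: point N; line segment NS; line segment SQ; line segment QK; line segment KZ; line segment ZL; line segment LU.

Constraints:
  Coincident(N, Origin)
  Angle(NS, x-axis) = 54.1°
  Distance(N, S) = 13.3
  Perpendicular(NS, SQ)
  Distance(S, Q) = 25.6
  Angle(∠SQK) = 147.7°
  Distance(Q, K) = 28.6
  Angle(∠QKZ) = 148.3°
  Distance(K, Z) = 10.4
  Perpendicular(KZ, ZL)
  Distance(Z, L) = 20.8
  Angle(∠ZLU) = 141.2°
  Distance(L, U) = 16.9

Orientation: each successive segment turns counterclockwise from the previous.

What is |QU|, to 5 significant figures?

30.688

The perpendicularity gives ZL at right angles to KZ, so ZL runs at -61.900°; with |ZL| = 20.8, L = (-40.859, 4.3337). ∠ZLU = 141.2° gives LU at -23.100° from the x-axis; with |LU| = 16.9, U = (-25.314, -2.2968). Then |QU| = |U − Q| = 30.688.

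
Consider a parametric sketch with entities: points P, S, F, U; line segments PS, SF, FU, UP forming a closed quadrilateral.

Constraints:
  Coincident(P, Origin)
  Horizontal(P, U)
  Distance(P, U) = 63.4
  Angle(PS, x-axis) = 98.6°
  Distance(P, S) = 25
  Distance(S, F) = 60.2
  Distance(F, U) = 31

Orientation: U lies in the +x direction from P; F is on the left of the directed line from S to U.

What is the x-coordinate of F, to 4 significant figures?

56.22

Checks: |SF| = 60.20 ✓; |FU| = 31.00 ✓.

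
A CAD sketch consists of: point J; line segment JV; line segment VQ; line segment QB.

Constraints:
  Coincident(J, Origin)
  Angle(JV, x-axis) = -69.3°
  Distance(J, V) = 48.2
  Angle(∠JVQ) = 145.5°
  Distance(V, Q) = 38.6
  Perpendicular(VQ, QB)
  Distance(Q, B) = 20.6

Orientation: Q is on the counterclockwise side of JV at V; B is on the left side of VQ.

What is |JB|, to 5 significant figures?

78.609

J is at the origin; JV runs at -69.3° with length 48.2, so V = 48.2·(cos -69.3°, sin -69.3°) = (17.037, -45.088). ∠JVQ = 145.5°, so VQ runs at -69.3° + (180° − 145.5°) = -34.800° from the x-axis; with |VQ| = 38.6, Q = V + 38.6·(cos -34.800°, sin -34.800°) = (48.734, -67.118). VQ is perpendicular to QB; with |QB| = 20.6 on the left of VQ, B = Q + 20.6·(0.57071, 0.82115) = (60.491, -50.202). Then |JB| = |B − J| = 78.609.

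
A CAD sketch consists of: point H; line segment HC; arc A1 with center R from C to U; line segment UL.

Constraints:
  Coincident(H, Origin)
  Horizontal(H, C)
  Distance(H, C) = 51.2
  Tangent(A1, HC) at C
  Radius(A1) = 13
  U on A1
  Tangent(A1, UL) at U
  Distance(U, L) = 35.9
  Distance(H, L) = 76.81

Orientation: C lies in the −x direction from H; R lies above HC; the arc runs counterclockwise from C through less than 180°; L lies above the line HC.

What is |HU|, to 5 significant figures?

44.415

Checks: |RU| = 13.00 ✓; ∠(RU, UL) = 90.00° ✓; |UL| = 35.90 ✓; |HL| = 76.81 ✓.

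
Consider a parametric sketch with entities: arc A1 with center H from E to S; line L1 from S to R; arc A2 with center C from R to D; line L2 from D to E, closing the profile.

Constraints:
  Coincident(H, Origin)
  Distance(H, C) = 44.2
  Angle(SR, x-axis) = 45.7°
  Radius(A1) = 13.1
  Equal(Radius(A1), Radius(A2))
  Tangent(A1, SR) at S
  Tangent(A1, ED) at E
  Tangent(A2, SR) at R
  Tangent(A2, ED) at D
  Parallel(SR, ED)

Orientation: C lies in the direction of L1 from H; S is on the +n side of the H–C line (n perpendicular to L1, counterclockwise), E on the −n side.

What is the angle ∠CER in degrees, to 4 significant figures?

14.15°

The slot axis is L1's direction at 45.7°, so u = (cos 45.7°, sin 45.7°) = (0.6984, 0.7157) and n = (−sin 45.7°, cos 45.7°) = (-0.7157, 0.6984). H is at the origin and C lies 44.2 along u from H, so C = 44.2·u = (30.87, 31.63). Tangency of A1 to both parallel lines with radius 13.1 puts S and E at H ± 13.1·n: S = (-9.376, 9.149), E = (9.376, -9.149). Equal radii place R and D the same way about C: R = C + 13.1·n = (21.49, 40.78), D = C − 13.1·n = (40.25, 22.48). Then cos ∠CER = EC·ER / (|EC||ER|), giving 14.15°.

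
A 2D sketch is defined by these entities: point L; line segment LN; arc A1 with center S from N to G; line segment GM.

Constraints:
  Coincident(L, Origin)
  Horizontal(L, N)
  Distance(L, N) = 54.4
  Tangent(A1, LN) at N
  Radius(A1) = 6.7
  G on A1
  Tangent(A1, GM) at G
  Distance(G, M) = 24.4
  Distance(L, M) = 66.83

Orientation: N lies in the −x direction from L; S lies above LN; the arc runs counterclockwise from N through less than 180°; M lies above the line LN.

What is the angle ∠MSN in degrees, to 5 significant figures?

169.79°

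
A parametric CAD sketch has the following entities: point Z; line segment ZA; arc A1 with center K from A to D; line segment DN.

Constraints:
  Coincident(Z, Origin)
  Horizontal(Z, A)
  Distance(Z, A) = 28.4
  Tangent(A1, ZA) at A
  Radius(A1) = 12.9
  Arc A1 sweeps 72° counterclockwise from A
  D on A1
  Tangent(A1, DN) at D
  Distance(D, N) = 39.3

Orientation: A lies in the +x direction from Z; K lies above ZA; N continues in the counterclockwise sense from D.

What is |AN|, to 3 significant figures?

52.3

On A1, A sits at bearing -90° from K; a 72° counterclockwise sweep puts D at bearing -18°, so D = K + 12.9·(cos -18°, sin -18°) = (40.7, 8.91). A1 meets DN tangentially, so KD is at right angles to DN, so DN runs along (−sin -18°, cos -18°); with |DN| = 39.3, N = (52.8, 46.3). Then |AN| = |N − A| = 52.3.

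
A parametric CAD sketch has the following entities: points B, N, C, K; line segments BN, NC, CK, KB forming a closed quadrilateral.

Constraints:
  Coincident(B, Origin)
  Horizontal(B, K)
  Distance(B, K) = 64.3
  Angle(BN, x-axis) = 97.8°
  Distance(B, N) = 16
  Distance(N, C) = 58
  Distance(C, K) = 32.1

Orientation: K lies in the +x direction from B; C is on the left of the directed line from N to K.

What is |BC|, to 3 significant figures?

61.9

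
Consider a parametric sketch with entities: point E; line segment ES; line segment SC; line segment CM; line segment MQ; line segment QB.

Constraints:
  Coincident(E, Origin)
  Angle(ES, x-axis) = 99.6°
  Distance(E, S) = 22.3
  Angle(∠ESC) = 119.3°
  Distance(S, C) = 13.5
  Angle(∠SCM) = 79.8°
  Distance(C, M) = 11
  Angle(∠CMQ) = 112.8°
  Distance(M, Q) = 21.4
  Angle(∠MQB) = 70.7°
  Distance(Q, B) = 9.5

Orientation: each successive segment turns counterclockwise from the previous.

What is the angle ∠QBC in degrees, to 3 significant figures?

112°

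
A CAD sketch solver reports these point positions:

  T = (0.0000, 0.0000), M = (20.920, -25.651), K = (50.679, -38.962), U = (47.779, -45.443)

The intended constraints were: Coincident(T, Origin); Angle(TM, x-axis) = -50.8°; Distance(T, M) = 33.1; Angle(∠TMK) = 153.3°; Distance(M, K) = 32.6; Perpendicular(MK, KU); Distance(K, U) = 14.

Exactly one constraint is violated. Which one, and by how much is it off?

Distance(K, U) = 14 — off by 6.90.

T = (0.00, 0.00) ✓; TM at -50.80° ✓; |TM| = 33.10 ✓; ∠TMK = 153.3° ✓; |MK| = 32.60 ✓; ∠(MK, KU) = 90.01° ✓; |KU| = 7.100 ✗.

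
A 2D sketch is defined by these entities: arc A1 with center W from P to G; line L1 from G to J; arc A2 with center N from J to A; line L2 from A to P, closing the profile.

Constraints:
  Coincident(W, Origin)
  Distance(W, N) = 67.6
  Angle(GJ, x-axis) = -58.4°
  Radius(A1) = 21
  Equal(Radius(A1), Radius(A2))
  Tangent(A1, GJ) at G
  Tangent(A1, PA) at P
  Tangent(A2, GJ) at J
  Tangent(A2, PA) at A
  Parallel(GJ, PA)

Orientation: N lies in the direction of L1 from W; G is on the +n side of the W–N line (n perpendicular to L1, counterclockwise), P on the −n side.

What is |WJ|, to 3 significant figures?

70.8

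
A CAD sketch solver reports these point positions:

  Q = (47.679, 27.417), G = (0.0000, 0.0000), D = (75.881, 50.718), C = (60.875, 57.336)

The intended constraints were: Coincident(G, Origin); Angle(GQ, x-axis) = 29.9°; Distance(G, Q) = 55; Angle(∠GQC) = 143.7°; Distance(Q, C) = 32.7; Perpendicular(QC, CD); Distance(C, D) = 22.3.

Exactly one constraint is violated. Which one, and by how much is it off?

Distance(C, D) = 22.3 — off by 5.90.

G = (0.00, 0.00) ✓; GQ at 29.90° ✓; |GQ| = 55.00 ✓; ∠GQC = 143.7° ✓; |QC| = 32.70 ✓; ∠(QC, CD) = 90.00° ✓; |CD| = 16.40 ✗.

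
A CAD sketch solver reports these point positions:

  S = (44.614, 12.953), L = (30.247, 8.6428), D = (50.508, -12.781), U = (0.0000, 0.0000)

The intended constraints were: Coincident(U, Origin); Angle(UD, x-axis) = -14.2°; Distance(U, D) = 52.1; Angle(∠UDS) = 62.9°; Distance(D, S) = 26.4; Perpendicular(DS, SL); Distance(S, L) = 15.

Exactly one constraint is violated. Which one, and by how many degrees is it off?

Perpendicular(DS, SL) — off by 3.80°.

U = (0.00, 0.00) ✓; UD at -14.20° ✓; |UD| = 52.10 ✓; ∠UDS = 62.90° ✓; |DS| = 26.40 ✓; ∠(DS, SL) = 93.80° ✗; |SL| = 15.00 ✓.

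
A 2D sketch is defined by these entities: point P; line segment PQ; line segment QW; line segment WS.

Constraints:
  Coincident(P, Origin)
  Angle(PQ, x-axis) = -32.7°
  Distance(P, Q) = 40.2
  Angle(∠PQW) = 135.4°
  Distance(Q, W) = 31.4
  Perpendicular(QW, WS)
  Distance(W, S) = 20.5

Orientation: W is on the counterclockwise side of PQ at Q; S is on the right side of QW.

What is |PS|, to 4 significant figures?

77.31

∠PQW = 135.4°, so QW runs at -32.7° + (180° − 135.4°) = 11.90° from the x-axis; with |QW| = 31.4, W = Q + 31.4·(cos 11.90°, sin 11.90°) = (64.55, -15.24). The perpendicularity gives WS at right angles to QW; with |WS| = 20.5 on the right of QW, S = W + 20.5·(0.2062, -0.9785) = (68.78, -35.30). Then |PS| = |S − P| = 77.31.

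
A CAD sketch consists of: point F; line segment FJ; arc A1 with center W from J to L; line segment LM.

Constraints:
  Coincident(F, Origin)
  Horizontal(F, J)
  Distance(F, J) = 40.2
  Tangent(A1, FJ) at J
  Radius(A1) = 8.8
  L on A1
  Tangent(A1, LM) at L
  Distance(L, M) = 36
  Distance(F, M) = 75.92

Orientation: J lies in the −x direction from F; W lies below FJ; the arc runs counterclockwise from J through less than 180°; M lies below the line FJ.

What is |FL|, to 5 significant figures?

47.451

Checks: |WL| = 8.800 ✓; ∠(WL, LM) = 90.00° ✓; |LM| = 36.00 ✓; |FM| = 75.92 ✓.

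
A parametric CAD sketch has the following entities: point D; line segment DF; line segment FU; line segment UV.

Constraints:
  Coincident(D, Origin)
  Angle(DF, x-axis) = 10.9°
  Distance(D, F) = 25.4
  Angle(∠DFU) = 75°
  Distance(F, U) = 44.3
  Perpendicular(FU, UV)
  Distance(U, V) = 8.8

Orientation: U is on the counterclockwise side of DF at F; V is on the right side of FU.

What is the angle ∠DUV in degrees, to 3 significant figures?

123°

D is at the origin; DF runs at 10.9° with length 25.4, so F = 25.4·(cos 10.9°, sin 10.9°) = (24.9, 4.80). ∠DFU = 75.0°, so FU runs at 10.9° + (180° − 75.0°) = 116° from the x-axis; with |FU| = 44.3, U = F + 44.3·(cos 116°, sin 116°) = (5.59, 44.7). The perpendicularity gives UV at right angles to FU; with |UV| = 8.8 on the right of FU, V = U + 8.8·(0.900, 0.437) = (13.5, 48.5). Then cos ∠DUV = UD·UV / (|UD||UV|), giving 123°.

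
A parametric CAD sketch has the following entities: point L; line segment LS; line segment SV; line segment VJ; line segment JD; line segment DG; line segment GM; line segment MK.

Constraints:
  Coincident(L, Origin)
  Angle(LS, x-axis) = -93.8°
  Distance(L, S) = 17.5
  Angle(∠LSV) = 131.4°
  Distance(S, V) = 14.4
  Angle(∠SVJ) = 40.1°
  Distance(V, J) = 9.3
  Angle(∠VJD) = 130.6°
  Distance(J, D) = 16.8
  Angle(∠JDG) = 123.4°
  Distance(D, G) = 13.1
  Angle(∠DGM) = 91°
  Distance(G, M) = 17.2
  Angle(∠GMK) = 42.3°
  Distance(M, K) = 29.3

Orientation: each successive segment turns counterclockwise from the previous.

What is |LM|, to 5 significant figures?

31.679

∠JDG = 123.4° gives DG at -159.30° from the x-axis; with |DG| = 13.1, G = (-17.638, -13.190). ∠DGM = 91.0° gives GM at -70.300° from the x-axis; with |GM| = 17.2, M = (-11.840, -29.383). Then |LM| = |M − L| = 31.679.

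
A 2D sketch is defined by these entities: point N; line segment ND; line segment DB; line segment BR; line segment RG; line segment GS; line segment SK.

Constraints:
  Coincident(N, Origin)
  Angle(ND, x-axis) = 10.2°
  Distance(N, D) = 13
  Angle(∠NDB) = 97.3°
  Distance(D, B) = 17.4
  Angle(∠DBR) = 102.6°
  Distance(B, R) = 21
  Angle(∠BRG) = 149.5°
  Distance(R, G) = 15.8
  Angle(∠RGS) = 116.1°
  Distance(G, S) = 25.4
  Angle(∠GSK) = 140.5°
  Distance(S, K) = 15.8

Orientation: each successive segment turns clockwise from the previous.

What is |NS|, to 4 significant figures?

27.02

N is at the origin; ND runs at 10.2° with length 13.0, so D = (12.79, 2.302). ∠NDB = 97.3° gives DB at -72.50° from the x-axis; with |DB| = 17.4, B = (18.03, -14.29). ∠DBR = 102.6° gives BR at -149.9° from the x-axis; with |BR| = 21.0, R = (-0.1414, -24.82). ∠BRG = 149.5° gives RG at 179.6° from the x-axis; with |RG| = 15.8, G = (-15.94, -24.71). ∠RGS = 116.1° gives GS at 115.7° from the x-axis; with |GS| = 25.4, S = (-26.96, -1.827). Then |NS| = |S − N| = 27.02.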